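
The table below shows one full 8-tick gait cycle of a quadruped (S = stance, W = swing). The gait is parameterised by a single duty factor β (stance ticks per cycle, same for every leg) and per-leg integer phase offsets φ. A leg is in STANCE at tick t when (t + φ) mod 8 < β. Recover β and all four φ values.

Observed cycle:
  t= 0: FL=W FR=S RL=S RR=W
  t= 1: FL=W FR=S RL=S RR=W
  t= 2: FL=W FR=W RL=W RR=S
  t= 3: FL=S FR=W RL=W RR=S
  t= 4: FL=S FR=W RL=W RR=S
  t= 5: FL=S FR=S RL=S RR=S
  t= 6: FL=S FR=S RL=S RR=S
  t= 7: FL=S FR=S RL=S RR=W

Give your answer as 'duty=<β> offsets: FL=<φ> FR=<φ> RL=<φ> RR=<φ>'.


duty=5 offsets: FL=5 FR=3 RL=3 RR=6

duty β = stance ticks per leg = 5
FL: stance ticks = 5; W→S at t=3 → φ=5
FR: stance ticks = 5; W→S at t=5 → φ=3
RL: stance ticks = 5; W→S at t=5 → φ=3
RR: stance ticks = 5; W→S at t=2 → φ=6


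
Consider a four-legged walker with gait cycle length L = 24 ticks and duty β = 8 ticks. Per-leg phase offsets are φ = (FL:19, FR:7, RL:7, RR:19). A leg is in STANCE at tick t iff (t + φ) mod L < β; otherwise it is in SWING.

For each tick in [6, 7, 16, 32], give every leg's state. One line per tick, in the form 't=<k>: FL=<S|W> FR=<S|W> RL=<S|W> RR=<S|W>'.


t=6: phase=(1,13,13,1) vs β=8 → FL=S FR=W RL=W RR=S
t=7: phase=(2,14,14,2) vs β=8 → FL=S FR=W RL=W RR=S
t=16: phase=(11,23,23,11) vs β=8 → FL=W FR=W RL=W RR=W
t=32: phase=(3,15,15,3) vs β=8 → FL=S FR=W RL=W RR=S

t=6: FL=S FR=W RL=W RR=S
t=7: FL=S FR=W RL=W RR=S
t=16: FL=W FR=W RL=W RR=W
t=32: FL=S FR=W RL=W RR=S


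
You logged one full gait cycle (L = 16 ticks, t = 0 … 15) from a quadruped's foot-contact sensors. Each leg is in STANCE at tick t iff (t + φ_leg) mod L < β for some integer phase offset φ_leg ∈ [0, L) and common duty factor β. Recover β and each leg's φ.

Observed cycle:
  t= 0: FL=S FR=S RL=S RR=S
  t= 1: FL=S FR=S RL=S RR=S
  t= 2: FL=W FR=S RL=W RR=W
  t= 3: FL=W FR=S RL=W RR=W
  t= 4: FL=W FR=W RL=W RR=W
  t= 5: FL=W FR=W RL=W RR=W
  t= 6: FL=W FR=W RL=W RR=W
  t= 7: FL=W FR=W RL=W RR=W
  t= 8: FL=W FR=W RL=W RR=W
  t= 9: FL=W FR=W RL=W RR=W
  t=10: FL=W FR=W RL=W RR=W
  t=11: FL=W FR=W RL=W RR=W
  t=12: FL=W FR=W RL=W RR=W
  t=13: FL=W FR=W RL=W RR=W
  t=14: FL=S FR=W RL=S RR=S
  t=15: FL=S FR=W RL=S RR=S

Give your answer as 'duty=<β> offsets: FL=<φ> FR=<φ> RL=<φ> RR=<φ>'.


duty β = stance ticks per leg = 4
FL: stance ticks = 4; W→S at t=14 → φ=2
FR: stance ticks = 4; W→S at t=0 → φ=0
RL: stance ticks = 4; W→S at t=14 → φ=2
RR: stance ticks = 4; W→S at t=14 → φ=2

duty=4 offsets: FL=2 FR=0 RL=2 RR=2


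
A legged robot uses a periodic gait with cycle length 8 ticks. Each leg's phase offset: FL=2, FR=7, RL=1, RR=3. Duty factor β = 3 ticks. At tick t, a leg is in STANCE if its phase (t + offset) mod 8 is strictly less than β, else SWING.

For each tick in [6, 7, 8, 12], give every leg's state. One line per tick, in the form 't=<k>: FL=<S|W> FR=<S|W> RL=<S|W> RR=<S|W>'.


t=6: FL=S FR=W RL=W RR=S
t=7: FL=S FR=W RL=S RR=S
t=8: FL=S FR=W RL=S RR=W
t=12: FL=W FR=W RL=W RR=W

t=6: phase=(0,5,7,1) vs β=3 → FL=S FR=W RL=W RR=S
t=7: phase=(1,6,0,2) vs β=3 → FL=S FR=W RL=S RR=S
t=8: phase=(2,7,1,3) vs β=3 → FL=S FR=W RL=S RR=W
t=12: phase=(6,3,5,7) vs β=3 → FL=W FR=W RL=W RR=W


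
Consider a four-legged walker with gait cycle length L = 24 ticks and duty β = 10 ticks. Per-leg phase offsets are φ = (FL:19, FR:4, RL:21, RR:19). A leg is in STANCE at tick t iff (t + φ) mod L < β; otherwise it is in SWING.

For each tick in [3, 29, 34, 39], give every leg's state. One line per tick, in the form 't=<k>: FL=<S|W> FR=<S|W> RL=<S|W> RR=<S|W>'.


t=3: phase=(22,7,0,22) vs β=10 → FL=W FR=S RL=S RR=W
t=29: phase=(0,9,2,0) vs β=10 → FL=S FR=S RL=S RR=S
t=34: phase=(5,14,7,5) vs β=10 → FL=S FR=W RL=S RR=S
t=39: phase=(10,19,12,10) vs β=10 → FL=W FR=W RL=W RR=W

t=3: FL=W FR=S RL=S RR=W
t=29: FL=S FR=S RL=S RR=S
t=34: FL=S FR=W RL=S RR=S
t=39: FL=W FR=W RL=W RR=W


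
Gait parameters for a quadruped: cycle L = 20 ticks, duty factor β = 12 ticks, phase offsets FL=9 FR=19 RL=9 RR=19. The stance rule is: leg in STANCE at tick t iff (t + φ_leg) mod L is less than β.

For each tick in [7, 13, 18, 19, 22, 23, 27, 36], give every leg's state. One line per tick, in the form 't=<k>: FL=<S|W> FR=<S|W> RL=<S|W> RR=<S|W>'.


t=7: FL=W FR=S RL=W RR=S
t=13: FL=S FR=W RL=S RR=W
t=18: FL=S FR=W RL=S RR=W
t=19: FL=S FR=W RL=S RR=W
t=22: FL=S FR=S RL=S RR=S
t=23: FL=W FR=S RL=W RR=S
t=27: FL=W FR=S RL=W RR=S
t=36: FL=S FR=W RL=S RR=W

t=7: phase=(16,6,16,6) vs β=12 → FL=W FR=S RL=W RR=S
t=13: phase=(2,12,2,12) vs β=12 → FL=S FR=W RL=S RR=W
t=18: phase=(7,17,7,17) vs β=12 → FL=S FR=W RL=S RR=W
t=19: phase=(8,18,8,18) vs β=12 → FL=S FR=W RL=S RR=W
t=22: phase=(11,1,11,1) vs β=12 → FL=S FR=S RL=S RR=S
t=23: phase=(12,2,12,2) vs β=12 → FL=W FR=S RL=W RR=S
t=27: phase=(16,6,16,6) vs β=12 → FL=W FR=S RL=W RR=S
t=36: phase=(5,15,5,15) vs β=12 → FL=S FR=W RL=S RR=W


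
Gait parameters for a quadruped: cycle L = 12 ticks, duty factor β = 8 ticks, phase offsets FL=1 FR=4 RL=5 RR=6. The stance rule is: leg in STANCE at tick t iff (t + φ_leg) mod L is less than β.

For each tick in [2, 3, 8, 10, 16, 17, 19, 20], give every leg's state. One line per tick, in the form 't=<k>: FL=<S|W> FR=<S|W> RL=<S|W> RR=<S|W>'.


t=2: phase=(3,6,7,8) vs β=8 → FL=S FR=S RL=S RR=W
t=3: phase=(4,7,8,9) vs β=8 → FL=S FR=S RL=W RR=W
t=8: phase=(9,0,1,2) vs β=8 → FL=W FR=S RL=S RR=S
t=10: phase=(11,2,3,4) vs β=8 → FL=W FR=S RL=S RR=S
t=16: phase=(5,8,9,10) vs β=8 → FL=S FR=W RL=W RR=W
t=17: phase=(6,9,10,11) vs β=8 → FL=S FR=W RL=W RR=W
t=19: phase=(8,11,0,1) vs β=8 → FL=W FR=W RL=S RR=S
t=20: phase=(9,0,1,2) vs β=8 → FL=W FR=S RL=S RR=S

t=2: FL=S FR=S RL=S RR=W
t=3: FL=S FR=S RL=W RR=W
t=8: FL=W FR=S RL=S RR=S
t=10: FL=W FR=S RL=S RR=S
t=16: FL=S FR=W RL=W RR=W
t=17: FL=S FR=W RL=W RR=W
t=19: FL=W FR=W RL=S RR=S
t=20: FL=W FR=S RL=S RR=S


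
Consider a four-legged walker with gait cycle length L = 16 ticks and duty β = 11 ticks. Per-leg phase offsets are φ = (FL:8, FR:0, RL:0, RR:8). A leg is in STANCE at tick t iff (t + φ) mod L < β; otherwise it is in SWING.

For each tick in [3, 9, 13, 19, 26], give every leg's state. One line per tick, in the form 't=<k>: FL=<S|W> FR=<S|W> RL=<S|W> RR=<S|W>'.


t=3: phase=(11,3,3,11) vs β=11 → FL=W FR=S RL=S RR=W
t=9: phase=(1,9,9,1) vs β=11 → FL=S FR=S RL=S RR=S
t=13: phase=(5,13,13,5) vs β=11 → FL=S FR=W RL=W RR=S
t=19: phase=(11,3,3,11) vs β=11 → FL=W FR=S RL=S RR=W
t=26: phase=(2,10,10,2) vs β=11 → FL=S FR=S RL=S RR=S

t=3: FL=W FR=S RL=S RR=W
t=9: FL=S FR=S RL=S RR=S
t=13: FL=S FR=W RL=W RR=S
t=19: FL=W FR=S RL=S RR=W
t=26: FL=S FR=S RL=S RR=S


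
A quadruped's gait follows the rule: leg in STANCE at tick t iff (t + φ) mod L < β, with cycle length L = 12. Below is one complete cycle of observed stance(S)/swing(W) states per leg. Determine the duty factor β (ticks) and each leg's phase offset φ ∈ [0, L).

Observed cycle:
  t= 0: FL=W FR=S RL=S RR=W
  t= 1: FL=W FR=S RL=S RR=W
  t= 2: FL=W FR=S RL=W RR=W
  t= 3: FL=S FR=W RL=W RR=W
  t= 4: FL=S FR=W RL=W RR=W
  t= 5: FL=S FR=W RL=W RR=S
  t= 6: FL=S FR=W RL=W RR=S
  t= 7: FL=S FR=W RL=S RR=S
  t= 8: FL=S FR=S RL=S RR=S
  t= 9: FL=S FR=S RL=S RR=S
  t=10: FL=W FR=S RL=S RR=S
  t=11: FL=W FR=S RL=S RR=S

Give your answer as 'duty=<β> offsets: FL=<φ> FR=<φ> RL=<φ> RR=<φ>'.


duty β = stance ticks per leg = 7
FL: stance ticks = 7; W→S at t=3 → φ=9
FR: stance ticks = 7; W→S at t=8 → φ=4
RL: stance ticks = 7; W→S at t=7 → φ=5
RR: stance ticks = 7; W→S at t=5 → φ=7

duty=7 offsets: FL=9 FR=4 RL=5 RR=7


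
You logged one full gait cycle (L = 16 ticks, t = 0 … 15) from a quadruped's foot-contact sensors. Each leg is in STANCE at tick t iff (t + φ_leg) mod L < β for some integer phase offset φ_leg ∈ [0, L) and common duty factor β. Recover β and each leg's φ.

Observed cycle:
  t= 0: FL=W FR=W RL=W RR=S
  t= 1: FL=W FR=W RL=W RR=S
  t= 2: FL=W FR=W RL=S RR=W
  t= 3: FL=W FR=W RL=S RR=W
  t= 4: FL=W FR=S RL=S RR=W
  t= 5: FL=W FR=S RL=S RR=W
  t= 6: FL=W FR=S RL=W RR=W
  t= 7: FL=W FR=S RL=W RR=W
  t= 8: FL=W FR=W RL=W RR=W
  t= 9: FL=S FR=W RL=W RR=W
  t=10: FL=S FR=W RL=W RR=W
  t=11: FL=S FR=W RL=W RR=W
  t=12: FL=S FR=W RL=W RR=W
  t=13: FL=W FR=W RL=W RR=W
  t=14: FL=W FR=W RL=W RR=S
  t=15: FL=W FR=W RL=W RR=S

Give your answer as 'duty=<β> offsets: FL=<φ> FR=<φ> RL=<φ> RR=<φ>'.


duty β = stance ticks per leg = 4
FL: stance ticks = 4; W→S at t=9 → φ=7
FR: stance ticks = 4; W→S at t=4 → φ=12
RL: stance ticks = 4; W→S at t=2 → φ=14
RR: stance ticks = 4; W→S at t=14 → φ=2

duty=4 offsets: FL=7 FR=12 RL=14 RR=2


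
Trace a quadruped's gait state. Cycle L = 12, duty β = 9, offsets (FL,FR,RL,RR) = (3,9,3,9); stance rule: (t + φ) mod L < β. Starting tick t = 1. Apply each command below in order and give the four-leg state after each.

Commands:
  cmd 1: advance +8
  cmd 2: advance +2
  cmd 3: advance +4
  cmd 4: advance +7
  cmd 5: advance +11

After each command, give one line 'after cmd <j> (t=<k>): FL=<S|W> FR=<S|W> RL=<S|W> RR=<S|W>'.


after cmd 1 (t=9): FL=S FR=S RL=S RR=S
after cmd 2 (t=11): FL=S FR=S RL=S RR=S
after cmd 3 (t=15): FL=S FR=S RL=S RR=S
after cmd 4 (t=22): FL=S FR=S RL=S RR=S
after cmd 5 (t=33): FL=S FR=S RL=S RR=S

start t=1: FL=S FR=W RL=S RR=W
cmd 1: advance +8 → t=9, phase=(0,6,0,6) → FL=S FR=S RL=S RR=S
cmd 2: advance +2 → t=11, phase=(2,8,2,8) → FL=S FR=S RL=S RR=S
cmd 3: advance +4 → t=15, phase=(6,0,6,0) → FL=S FR=S RL=S RR=S
cmd 4: advance +7 → t=22, phase=(1,7,1,7) → FL=S FR=S RL=S RR=S
cmd 5: advance +11 → t=33, phase=(0,6,0,6) → FL=S FR=S RL=S RR=S


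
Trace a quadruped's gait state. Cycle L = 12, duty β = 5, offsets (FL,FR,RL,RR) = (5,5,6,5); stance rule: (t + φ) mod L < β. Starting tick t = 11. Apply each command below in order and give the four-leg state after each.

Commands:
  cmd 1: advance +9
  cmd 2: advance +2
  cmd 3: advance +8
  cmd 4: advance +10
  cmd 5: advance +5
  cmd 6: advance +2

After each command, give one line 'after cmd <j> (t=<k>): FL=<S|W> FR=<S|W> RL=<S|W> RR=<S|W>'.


start t=11: FL=S FR=S RL=W RR=S
cmd 1: advance +9 → t=20, phase=(1,1,2,1) → FL=S FR=S RL=S RR=S
cmd 2: advance +2 → t=22, phase=(3,3,4,3) → FL=S FR=S RL=S RR=S
cmd 3: advance +8 → t=30, phase=(11,11,0,11) → FL=W FR=W RL=S RR=W
cmd 4: advance +10 → t=40, phase=(9,9,10,9) → FL=W FR=W RL=W RR=W
cmd 5: advance +5 → t=45, phase=(2,2,3,2) → FL=S FR=S RL=S RR=S
cmd 6: advance +2 → t=47, phase=(4,4,5,4) → FL=S FR=S RL=W RR=S

after cmd 1 (t=20): FL=S FR=S RL=S RR=S
after cmd 2 (t=22): FL=S FR=S RL=S RR=S
after cmd 3 (t=30): FL=W FR=W RL=S RR=W
after cmd 4 (t=40): FL=W FR=W RL=W RR=W
after cmd 5 (t=45): FL=S FR=S RL=S RR=S
after cmd 6 (t=47): FL=S FR=S RL=W RR=S


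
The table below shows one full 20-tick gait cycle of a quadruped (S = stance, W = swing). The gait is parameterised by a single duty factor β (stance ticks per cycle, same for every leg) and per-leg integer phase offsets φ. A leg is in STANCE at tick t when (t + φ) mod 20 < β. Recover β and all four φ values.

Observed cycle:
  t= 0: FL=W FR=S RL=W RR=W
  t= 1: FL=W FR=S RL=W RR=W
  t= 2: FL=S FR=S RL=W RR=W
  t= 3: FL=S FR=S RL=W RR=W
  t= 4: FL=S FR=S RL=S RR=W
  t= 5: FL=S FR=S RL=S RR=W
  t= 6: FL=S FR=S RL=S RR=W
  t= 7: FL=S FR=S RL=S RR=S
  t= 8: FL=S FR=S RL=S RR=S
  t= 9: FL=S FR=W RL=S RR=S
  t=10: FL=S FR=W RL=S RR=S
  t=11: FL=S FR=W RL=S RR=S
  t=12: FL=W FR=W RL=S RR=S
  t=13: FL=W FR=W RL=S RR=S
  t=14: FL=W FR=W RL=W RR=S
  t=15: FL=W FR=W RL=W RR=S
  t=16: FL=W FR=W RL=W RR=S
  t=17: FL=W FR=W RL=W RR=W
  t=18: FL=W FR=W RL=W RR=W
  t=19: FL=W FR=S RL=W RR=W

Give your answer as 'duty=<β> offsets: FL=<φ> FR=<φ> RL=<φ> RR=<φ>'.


duty β = stance ticks per leg = 10
FL: stance ticks = 10; W→S at t=2 → φ=18
FR: stance ticks = 10; W→S at t=19 → φ=1
RL: stance ticks = 10; W→S at t=4 → φ=16
RR: stance ticks = 10; W→S at t=7 → φ=13

duty=10 offsets: FL=18 FR=1 RL=16 RR=13


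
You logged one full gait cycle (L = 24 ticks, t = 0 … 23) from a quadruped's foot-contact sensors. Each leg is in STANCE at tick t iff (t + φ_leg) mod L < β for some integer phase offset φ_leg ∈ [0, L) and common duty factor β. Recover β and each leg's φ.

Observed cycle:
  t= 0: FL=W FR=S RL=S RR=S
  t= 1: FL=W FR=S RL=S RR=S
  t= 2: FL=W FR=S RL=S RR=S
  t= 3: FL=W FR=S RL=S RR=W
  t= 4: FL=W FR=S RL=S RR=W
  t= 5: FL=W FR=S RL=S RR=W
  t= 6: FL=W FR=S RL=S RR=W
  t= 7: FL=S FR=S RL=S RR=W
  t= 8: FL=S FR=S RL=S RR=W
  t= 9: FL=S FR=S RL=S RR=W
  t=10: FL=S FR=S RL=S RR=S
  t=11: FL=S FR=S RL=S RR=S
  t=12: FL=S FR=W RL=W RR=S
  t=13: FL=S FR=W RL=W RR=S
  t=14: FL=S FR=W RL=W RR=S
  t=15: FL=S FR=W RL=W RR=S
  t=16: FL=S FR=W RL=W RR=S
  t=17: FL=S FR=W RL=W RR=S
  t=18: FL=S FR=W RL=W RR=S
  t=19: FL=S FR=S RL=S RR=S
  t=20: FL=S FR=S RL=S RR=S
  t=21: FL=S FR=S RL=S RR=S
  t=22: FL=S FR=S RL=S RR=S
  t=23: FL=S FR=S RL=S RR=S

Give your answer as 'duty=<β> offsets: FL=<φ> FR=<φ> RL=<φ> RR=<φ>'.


duty β = stance ticks per leg = 17
FL: stance ticks = 17; W→S at t=7 → φ=17
FR: stance ticks = 17; W→S at t=19 → φ=5
RL: stance ticks = 17; W→S at t=19 → φ=5
RR: stance ticks = 17; W→S at t=10 → φ=14

duty=17 offsets: FL=17 FR=5 RL=5 RR=14


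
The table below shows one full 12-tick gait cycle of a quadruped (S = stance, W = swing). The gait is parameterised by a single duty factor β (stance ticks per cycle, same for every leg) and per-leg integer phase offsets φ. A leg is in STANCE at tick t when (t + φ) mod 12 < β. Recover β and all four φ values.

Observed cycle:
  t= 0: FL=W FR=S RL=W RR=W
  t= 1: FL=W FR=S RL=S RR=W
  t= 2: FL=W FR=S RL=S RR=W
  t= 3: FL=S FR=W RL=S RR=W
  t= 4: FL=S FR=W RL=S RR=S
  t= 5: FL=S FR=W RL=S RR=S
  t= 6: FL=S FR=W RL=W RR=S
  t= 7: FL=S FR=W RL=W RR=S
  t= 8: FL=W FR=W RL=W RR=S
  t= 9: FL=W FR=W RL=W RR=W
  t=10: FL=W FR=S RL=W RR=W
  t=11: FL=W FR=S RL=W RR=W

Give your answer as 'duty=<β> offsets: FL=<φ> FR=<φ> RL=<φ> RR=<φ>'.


duty β = stance ticks per leg = 5
FL: stance ticks = 5; W→S at t=3 → φ=9
FR: stance ticks = 5; W→S at t=10 → φ=2
RL: stance ticks = 5; W→S at t=1 → φ=11
RR: stance ticks = 5; W→S at t=4 → φ=8

duty=5 offsets: FL=9 FR=2 RL=11 RR=8


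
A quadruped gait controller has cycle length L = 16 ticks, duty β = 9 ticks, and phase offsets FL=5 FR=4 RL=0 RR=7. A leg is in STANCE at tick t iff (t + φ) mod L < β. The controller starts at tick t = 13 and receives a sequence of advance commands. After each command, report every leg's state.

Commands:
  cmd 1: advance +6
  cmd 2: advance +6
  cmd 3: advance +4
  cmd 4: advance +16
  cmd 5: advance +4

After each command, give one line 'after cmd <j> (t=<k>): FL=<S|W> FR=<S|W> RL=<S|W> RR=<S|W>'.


start t=13: FL=S FR=S RL=W RR=S
cmd 1: advance +6 → t=19, phase=(8,7,3,10) → FL=S FR=S RL=S RR=W
cmd 2: advance +6 → t=25, phase=(14,13,9,0) → FL=W FR=W RL=W RR=S
cmd 3: advance +4 → t=29, phase=(2,1,13,4) → FL=S FR=S RL=W RR=S
cmd 4: advance +16 → t=45, phase=(2,1,13,4) → FL=S FR=S RL=W RR=S
cmd 5: advance +4 → t=49, phase=(6,5,1,8) → FL=S FR=S RL=S RR=S

after cmd 1 (t=19): FL=S FR=S RL=S RR=W
after cmd 2 (t=25): FL=W FR=W RL=W RR=S
after cmd 3 (t=29): FL=S FR=S RL=W RR=S
after cmd 4 (t=45): FL=S FR=S RL=W RR=S
after cmd 5 (t=49): FL=S FR=S RL=S RR=S


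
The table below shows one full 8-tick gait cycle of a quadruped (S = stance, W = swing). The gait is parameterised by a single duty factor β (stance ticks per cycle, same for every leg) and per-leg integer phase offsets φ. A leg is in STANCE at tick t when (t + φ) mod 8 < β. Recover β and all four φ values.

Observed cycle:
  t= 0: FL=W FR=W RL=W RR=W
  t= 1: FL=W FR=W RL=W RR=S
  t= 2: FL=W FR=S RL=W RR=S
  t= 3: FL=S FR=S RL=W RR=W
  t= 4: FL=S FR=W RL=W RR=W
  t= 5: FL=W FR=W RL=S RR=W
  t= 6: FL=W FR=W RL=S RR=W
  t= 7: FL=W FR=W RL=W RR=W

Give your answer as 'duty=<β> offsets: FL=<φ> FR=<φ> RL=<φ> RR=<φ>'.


duty β = stance ticks per leg = 2
FL: stance ticks = 2; W→S at t=3 → φ=5
FR: stance ticks = 2; W→S at t=2 → φ=6
RL: stance ticks = 2; W→S at t=5 → φ=3
RR: stance ticks = 2; W→S at t=1 → φ=7

duty=2 offsets: FL=5 FR=6 RL=3 RR=7


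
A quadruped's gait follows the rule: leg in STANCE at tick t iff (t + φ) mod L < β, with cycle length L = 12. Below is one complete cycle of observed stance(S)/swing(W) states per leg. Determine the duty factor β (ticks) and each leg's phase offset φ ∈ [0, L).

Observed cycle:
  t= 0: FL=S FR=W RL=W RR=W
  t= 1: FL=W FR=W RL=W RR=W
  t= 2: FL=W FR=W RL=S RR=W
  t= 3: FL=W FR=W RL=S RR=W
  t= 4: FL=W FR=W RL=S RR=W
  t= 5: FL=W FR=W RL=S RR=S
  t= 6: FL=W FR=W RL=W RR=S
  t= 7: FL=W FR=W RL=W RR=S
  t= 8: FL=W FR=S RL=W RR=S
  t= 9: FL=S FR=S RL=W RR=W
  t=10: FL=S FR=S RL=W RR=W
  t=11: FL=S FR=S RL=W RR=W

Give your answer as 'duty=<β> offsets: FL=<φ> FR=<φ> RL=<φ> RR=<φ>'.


duty β = stance ticks per leg = 4
FL: stance ticks = 4; W→S at t=9 → φ=3
FR: stance ticks = 4; W→S at t=8 → φ=4
RL: stance ticks = 4; W→S at t=2 → φ=10
RR: stance ticks = 4; W→S at t=5 → φ=7

duty=4 offsets: FL=3 FR=4 RL=10 RR=7


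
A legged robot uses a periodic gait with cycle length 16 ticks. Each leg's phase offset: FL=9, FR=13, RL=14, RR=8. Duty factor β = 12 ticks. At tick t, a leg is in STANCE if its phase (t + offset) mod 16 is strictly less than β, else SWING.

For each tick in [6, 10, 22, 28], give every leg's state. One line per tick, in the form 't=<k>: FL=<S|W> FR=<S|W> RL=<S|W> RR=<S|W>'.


t=6: FL=W FR=S RL=S RR=W
t=10: FL=S FR=S RL=S RR=S
t=22: FL=W FR=S RL=S RR=W
t=28: FL=S FR=S RL=S RR=S

t=6: phase=(15,3,4,14) vs β=12 → FL=W FR=S RL=S RR=W
t=10: phase=(3,7,8,2) vs β=12 → FL=S FR=S RL=S RR=S
t=22: phase=(15,3,4,14) vs β=12 → FL=W FR=S RL=S RR=W
t=28: phase=(5,9,10,4) vs β=12 → FL=S FR=S RL=S RR=S


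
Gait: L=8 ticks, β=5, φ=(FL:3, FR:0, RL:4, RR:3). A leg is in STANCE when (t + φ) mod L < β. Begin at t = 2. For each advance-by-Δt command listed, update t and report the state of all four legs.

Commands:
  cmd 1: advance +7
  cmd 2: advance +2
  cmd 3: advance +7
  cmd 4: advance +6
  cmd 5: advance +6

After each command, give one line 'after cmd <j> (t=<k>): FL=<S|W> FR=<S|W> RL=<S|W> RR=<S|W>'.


after cmd 1 (t=9): FL=S FR=S RL=W RR=S
after cmd 2 (t=11): FL=W FR=S RL=W RR=W
after cmd 3 (t=18): FL=W FR=S RL=W RR=W
after cmd 4 (t=24): FL=S FR=S RL=S RR=S
after cmd 5 (t=30): FL=S FR=W RL=S RR=S

start t=2: FL=W FR=S RL=W RR=W
cmd 1: advance +7 → t=9, phase=(4,1,5,4) → FL=S FR=S RL=W RR=S
cmd 2: advance +2 → t=11, phase=(6,3,7,6) → FL=W FR=S RL=W RR=W
cmd 3: advance +7 → t=18, phase=(5,2,6,5) → FL=W FR=S RL=W RR=W
cmd 4: advance +6 → t=24, phase=(3,0,4,3) → FL=S FR=S RL=S RR=S
cmd 5: advance +6 → t=30, phase=(1,6,2,1) → FL=S FR=W RL=S RR=S


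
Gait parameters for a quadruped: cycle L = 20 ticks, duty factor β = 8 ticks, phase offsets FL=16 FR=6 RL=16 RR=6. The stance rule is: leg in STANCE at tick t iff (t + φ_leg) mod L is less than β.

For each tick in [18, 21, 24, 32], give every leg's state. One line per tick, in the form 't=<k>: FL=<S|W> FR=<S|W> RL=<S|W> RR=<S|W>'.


t=18: FL=W FR=S RL=W RR=S
t=21: FL=W FR=S RL=W RR=S
t=24: FL=S FR=W RL=S RR=W
t=32: FL=W FR=W RL=W RR=W

t=18: phase=(14,4,14,4) vs β=8 → FL=W FR=S RL=W RR=S
t=21: phase=(17,7,17,7) vs β=8 → FL=W FR=S RL=W RR=S
t=24: phase=(0,10,0,10) vs β=8 → FL=S FR=W RL=S RR=W
t=32: phase=(8,18,8,18) vs β=8 → FL=W FR=W RL=W RR=W


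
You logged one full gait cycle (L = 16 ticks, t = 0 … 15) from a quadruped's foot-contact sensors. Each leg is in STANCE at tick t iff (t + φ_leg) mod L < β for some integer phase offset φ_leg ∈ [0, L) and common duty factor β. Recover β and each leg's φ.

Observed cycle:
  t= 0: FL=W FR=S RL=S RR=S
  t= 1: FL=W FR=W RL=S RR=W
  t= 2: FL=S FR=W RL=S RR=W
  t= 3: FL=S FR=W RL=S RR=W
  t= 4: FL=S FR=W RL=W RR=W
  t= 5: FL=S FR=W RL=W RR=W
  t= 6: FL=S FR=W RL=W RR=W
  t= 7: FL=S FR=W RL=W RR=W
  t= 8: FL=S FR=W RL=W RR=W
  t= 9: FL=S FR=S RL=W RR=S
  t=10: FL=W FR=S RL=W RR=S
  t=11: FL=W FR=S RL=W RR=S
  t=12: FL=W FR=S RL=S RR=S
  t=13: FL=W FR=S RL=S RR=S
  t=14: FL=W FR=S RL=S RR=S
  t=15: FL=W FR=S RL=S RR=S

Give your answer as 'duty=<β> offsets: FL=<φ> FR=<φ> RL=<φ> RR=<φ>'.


duty β = stance ticks per leg = 8
FL: stance ticks = 8; W→S at t=2 → φ=14
FR: stance ticks = 8; W→S at t=9 → φ=7
RL: stance ticks = 8; W→S at t=12 → φ=4
RR: stance ticks = 8; W→S at t=9 → φ=7

duty=8 offsets: FL=14 FR=7 RL=4 RR=7


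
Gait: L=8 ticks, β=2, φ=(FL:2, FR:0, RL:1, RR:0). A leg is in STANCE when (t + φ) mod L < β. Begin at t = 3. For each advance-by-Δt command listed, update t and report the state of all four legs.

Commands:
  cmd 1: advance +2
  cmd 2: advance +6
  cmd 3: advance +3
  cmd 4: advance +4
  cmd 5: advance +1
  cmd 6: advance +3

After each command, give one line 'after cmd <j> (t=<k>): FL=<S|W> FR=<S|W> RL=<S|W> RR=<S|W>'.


start t=3: FL=W FR=W RL=W RR=W
cmd 1: advance +2 → t=5, phase=(7,5,6,5) → FL=W FR=W RL=W RR=W
cmd 2: advance +6 → t=11, phase=(5,3,4,3) → FL=W FR=W RL=W RR=W
cmd 3: advance +3 → t=14, phase=(0,6,7,6) → FL=S FR=W RL=W RR=W
cmd 4: advance +4 → t=18, phase=(4,2,3,2) → FL=W FR=W RL=W RR=W
cmd 5: advance +1 → t=19, phase=(5,3,4,3) → FL=W FR=W RL=W RR=W
cmd 6: advance +3 → t=22, phase=(0,6,7,6) → FL=S FR=W RL=W RR=W

after cmd 1 (t=5): FL=W FR=W RL=W RR=W
after cmd 2 (t=11): FL=W FR=W RL=W RR=W
after cmd 3 (t=14): FL=S FR=W RL=W RR=W
after cmd 4 (t=18): FL=W FR=W RL=W RR=W
after cmd 5 (t=19): FL=W FR=W RL=W RR=W
after cmd 6 (t=22): FL=S FR=W RL=W RR=W


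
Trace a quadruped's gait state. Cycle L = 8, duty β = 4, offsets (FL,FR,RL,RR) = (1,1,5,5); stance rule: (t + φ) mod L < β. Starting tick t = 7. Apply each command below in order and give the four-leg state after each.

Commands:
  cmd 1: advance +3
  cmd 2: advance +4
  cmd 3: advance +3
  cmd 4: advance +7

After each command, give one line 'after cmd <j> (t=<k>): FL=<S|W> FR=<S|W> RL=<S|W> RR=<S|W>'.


after cmd 1 (t=10): FL=S FR=S RL=W RR=W
after cmd 2 (t=14): FL=W FR=W RL=S RR=S
after cmd 3 (t=17): FL=S FR=S RL=W RR=W
after cmd 4 (t=24): FL=S FR=S RL=W RR=W

start t=7: FL=S FR=S RL=W RR=W
cmd 1: advance +3 → t=10, phase=(3,3,7,7) → FL=S FR=S RL=W RR=W
cmd 2: advance +4 → t=14, phase=(7,7,3,3) → FL=W FR=W RL=S RR=S
cmd 3: advance +3 → t=17, phase=(2,2,6,6) → FL=S FR=S RL=W RR=W
cmd 4: advance +7 → t=24, phase=(1,1,5,5) → FL=S FR=S RL=W RR=W


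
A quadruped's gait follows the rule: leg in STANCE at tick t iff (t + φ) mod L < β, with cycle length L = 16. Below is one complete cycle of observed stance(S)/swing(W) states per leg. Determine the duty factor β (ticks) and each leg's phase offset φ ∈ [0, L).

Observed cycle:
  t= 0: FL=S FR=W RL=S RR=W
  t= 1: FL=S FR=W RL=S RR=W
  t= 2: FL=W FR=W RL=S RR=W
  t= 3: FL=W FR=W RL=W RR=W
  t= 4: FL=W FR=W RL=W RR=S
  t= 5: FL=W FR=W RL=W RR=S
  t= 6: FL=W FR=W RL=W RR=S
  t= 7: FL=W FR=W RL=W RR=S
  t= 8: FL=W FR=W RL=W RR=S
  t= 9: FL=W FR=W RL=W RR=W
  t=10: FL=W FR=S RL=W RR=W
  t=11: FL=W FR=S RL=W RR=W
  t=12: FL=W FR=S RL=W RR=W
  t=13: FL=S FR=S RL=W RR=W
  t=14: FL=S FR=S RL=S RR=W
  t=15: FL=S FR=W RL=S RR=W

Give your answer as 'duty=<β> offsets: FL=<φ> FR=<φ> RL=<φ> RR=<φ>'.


duty=5 offsets: FL=3 FR=6 RL=2 RR=12

duty β = stance ticks per leg = 5
FL: stance ticks = 5; W→S at t=13 → φ=3
FR: stance ticks = 5; W→S at t=10 → φ=6
RL: stance ticks = 5; W→S at t=14 → φ=2
RR: stance ticks = 5; W→S at t=4 → φ=12


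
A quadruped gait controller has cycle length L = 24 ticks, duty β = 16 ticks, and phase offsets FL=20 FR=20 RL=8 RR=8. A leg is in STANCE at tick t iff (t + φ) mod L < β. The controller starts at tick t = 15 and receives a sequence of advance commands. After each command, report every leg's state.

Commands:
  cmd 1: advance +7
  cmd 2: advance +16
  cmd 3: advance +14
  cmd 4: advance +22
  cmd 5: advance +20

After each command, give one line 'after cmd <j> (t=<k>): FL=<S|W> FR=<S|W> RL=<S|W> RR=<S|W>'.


start t=15: FL=S FR=S RL=W RR=W
cmd 1: advance +7 → t=22, phase=(18,18,6,6) → FL=W FR=W RL=S RR=S
cmd 2: advance +16 → t=38, phase=(10,10,22,22) → FL=S FR=S RL=W RR=W
cmd 3: advance +14 → t=52, phase=(0,0,12,12) → FL=S FR=S RL=S RR=S
cmd 4: advance +22 → t=74, phase=(22,22,10,10) → FL=W FR=W RL=S RR=S
cmd 5: advance +20 → t=94, phase=(18,18,6,6) → FL=W FR=W RL=S RR=S

after cmd 1 (t=22): FL=W FR=W RL=S RR=S
after cmd 2 (t=38): FL=S FR=S RL=W RR=W
after cmd 3 (t=52): FL=S FR=S RL=S RR=S
after cmd 4 (t=74): FL=W FR=W RL=S RR=S
after cmd 5 (t=94): FL=W FR=W RL=S RR=S


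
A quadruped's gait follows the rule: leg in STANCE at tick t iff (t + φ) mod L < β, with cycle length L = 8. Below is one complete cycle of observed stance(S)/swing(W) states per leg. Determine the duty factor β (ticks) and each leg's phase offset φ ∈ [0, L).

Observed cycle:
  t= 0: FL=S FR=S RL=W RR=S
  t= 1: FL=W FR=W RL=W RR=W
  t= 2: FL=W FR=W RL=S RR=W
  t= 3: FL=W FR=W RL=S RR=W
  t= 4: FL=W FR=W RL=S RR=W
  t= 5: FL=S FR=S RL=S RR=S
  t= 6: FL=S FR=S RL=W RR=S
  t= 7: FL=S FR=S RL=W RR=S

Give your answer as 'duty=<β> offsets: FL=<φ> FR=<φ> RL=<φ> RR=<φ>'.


duty=4 offsets: FL=3 FR=3 RL=6 RR=3

duty β = stance ticks per leg = 4
FL: stance ticks = 4; W→S at t=5 → φ=3
FR: stance ticks = 4; W→S at t=5 → φ=3
RL: stance ticks = 4; W→S at t=2 → φ=6
RR: stance ticks = 4; W→S at t=5 → φ=3


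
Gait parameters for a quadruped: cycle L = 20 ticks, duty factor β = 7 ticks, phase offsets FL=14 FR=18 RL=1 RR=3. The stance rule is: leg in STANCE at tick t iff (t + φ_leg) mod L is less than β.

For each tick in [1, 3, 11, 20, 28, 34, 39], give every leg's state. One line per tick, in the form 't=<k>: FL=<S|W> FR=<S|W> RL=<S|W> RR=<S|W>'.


t=1: FL=W FR=W RL=S RR=S
t=3: FL=W FR=S RL=S RR=S
t=11: FL=S FR=W RL=W RR=W
t=20: FL=W FR=W RL=S RR=S
t=28: FL=S FR=S RL=W RR=W
t=34: FL=W FR=W RL=W RR=W
t=39: FL=W FR=W RL=S RR=S

t=1: phase=(15,19,2,4) vs β=7 → FL=W FR=W RL=S RR=S
t=3: phase=(17,1,4,6) vs β=7 → FL=W FR=S RL=S RR=S
t=11: phase=(5,9,12,14) vs β=7 → FL=S FR=W RL=W RR=W
t=20: phase=(14,18,1,3) vs β=7 → FL=W FR=W RL=S RR=S
t=28: phase=(2,6,9,11) vs β=7 → FL=S FR=S RL=W RR=W
t=34: phase=(8,12,15,17) vs β=7 → FL=W FR=W RL=W RR=W
t=39: phase=(13,17,0,2) vs β=7 → FL=W FR=W RL=S RR=S


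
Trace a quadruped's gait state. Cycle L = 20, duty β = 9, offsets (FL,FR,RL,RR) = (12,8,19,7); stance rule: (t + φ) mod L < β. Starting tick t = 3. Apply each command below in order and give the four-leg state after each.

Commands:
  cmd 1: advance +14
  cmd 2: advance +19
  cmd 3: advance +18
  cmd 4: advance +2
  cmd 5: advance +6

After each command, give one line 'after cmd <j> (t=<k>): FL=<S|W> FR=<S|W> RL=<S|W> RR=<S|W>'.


start t=3: FL=W FR=W RL=S RR=W
cmd 1: advance +14 → t=17, phase=(9,5,16,4) → FL=W FR=S RL=W RR=S
cmd 2: advance +19 → t=36, phase=(8,4,15,3) → FL=S FR=S RL=W RR=S
cmd 3: advance +18 → t=54, phase=(6,2,13,1) → FL=S FR=S RL=W RR=S
cmd 4: advance +2 → t=56, phase=(8,4,15,3) → FL=S FR=S RL=W RR=S
cmd 5: advance +6 → t=62, phase=(14,10,1,9) → FL=W FR=W RL=S RR=W

after cmd 1 (t=17): FL=W FR=S RL=W RR=S
after cmd 2 (t=36): FL=S FR=S RL=W RR=S
after cmd 3 (t=54): FL=S FR=S RL=W RR=S
after cmd 4 (t=56): FL=S FR=S RL=W RR=S
after cmd 5 (t=62): FL=W FR=W RL=S RR=W


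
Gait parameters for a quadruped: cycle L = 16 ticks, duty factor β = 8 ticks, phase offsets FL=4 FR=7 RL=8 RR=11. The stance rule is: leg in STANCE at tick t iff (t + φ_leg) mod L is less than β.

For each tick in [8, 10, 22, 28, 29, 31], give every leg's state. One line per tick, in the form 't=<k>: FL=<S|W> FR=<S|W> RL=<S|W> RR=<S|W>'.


t=8: phase=(12,15,0,3) vs β=8 → FL=W FR=W RL=S RR=S
t=10: phase=(14,1,2,5) vs β=8 → FL=W FR=S RL=S RR=S
t=22: phase=(10,13,14,1) vs β=8 → FL=W FR=W RL=W RR=S
t=28: phase=(0,3,4,7) vs β=8 → FL=S FR=S RL=S RR=S
t=29: phase=(1,4,5,8) vs β=8 → FL=S FR=S RL=S RR=W
t=31: phase=(3,6,7,10) vs β=8 → FL=S FR=S RL=S RR=W

t=8: FL=W FR=W RL=S RR=S
t=10: FL=W FR=S RL=S RR=S
t=22: FL=W FR=W RL=W RR=S
t=28: FL=S FR=S RL=S RR=S
t=29: FL=S FR=S RL=S RR=W
t=31: FL=S FR=S RL=S RR=W


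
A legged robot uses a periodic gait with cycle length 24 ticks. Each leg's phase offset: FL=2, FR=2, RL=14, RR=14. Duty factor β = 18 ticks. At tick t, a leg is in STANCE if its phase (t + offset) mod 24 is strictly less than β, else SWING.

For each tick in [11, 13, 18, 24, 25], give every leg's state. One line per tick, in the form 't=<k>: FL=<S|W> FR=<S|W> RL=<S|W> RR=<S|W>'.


t=11: phase=(13,13,1,1) vs β=18 → FL=S FR=S RL=S RR=S
t=13: phase=(15,15,3,3) vs β=18 → FL=S FR=S RL=S RR=S
t=18: phase=(20,20,8,8) vs β=18 → FL=W FR=W RL=S RR=S
t=24: phase=(2,2,14,14) vs β=18 → FL=S FR=S RL=S RR=S
t=25: phase=(3,3,15,15) vs β=18 → FL=S FR=S RL=S RR=S

t=11: FL=S FR=S RL=S RR=S
t=13: FL=S FR=S RL=S RR=S
t=18: FL=W FR=W RL=S RR=S
t=24: FL=S FR=S RL=S RR=S
t=25: FL=S FR=S RL=S RR=S


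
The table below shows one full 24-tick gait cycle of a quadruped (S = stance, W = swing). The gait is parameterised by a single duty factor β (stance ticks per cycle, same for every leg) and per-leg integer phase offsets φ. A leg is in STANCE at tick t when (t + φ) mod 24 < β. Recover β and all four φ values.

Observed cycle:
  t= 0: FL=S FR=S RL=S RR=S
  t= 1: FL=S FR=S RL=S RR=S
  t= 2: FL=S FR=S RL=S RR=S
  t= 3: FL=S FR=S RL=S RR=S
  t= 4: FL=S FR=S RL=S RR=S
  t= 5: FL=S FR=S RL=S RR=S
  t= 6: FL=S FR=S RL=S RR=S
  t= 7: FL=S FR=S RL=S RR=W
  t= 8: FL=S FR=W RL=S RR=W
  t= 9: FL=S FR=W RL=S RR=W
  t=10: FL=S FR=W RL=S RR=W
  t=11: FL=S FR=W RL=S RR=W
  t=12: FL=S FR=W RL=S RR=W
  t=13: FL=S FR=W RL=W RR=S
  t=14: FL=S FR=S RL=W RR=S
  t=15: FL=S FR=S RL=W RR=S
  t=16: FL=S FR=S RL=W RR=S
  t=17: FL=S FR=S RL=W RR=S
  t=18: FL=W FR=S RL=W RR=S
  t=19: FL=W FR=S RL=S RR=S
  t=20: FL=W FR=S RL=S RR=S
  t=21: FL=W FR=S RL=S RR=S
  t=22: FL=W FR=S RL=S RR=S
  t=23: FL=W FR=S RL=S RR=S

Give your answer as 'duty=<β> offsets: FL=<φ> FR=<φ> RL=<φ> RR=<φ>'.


duty=18 offsets: FL=0 FR=10 RL=5 RR=11

duty β = stance ticks per leg = 18
FL: stance ticks = 18; W→S at t=0 → φ=0
FR: stance ticks = 18; W→S at t=14 → φ=10
RL: stance ticks = 18; W→S at t=19 → φ=5
RR: stance ticks = 18; W→S at t=13 → φ=11


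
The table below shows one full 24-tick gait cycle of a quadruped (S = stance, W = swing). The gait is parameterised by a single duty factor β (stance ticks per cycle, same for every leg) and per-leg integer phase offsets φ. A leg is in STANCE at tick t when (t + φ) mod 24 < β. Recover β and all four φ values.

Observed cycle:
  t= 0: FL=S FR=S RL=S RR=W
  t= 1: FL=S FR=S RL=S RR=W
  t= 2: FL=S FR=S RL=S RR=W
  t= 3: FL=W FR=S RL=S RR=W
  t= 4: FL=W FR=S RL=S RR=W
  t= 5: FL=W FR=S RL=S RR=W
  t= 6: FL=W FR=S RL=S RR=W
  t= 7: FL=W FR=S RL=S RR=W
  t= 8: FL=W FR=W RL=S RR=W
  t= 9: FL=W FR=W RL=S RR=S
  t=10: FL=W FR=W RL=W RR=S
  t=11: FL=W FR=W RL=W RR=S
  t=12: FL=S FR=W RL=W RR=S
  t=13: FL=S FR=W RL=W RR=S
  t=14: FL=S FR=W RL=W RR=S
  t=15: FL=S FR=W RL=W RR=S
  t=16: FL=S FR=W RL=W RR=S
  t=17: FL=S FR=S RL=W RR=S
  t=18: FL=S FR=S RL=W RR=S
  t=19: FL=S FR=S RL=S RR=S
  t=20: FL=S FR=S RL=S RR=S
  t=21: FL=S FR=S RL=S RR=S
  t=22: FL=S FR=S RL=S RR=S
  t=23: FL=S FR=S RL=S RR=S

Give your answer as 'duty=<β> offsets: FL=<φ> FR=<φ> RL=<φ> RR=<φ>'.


duty=15 offsets: FL=12 FR=7 RL=5 RR=15

duty β = stance ticks per leg = 15
FL: stance ticks = 15; W→S at t=12 → φ=12
FR: stance ticks = 15; W→S at t=17 → φ=7
RL: stance ticks = 15; W→S at t=19 → φ=5
RR: stance ticks = 15; W→S at t=9 → φ=15


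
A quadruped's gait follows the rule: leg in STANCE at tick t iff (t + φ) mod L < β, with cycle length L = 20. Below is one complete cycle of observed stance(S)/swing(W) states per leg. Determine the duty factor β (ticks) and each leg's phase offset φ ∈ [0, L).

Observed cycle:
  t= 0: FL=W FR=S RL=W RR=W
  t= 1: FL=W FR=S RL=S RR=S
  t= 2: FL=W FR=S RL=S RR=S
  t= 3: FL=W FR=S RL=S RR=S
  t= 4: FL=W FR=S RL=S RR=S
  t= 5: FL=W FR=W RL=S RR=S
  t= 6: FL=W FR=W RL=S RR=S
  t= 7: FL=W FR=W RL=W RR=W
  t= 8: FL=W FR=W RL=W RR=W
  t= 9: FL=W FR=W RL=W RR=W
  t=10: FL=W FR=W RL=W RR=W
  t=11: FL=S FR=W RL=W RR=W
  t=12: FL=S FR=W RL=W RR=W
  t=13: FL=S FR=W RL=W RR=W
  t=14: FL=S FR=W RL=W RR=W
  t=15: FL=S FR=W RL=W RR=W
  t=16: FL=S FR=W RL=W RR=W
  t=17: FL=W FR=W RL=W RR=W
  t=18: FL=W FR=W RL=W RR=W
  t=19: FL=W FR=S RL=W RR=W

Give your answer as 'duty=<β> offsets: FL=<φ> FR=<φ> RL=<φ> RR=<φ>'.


duty β = stance ticks per leg = 6
FL: stance ticks = 6; W→S at t=11 → φ=9
FR: stance ticks = 6; W→S at t=19 → φ=1
RL: stance ticks = 6; W→S at t=1 → φ=19
RR: stance ticks = 6; W→S at t=1 → φ=19

duty=6 offsets: FL=9 FR=1 RL=19 RR=19


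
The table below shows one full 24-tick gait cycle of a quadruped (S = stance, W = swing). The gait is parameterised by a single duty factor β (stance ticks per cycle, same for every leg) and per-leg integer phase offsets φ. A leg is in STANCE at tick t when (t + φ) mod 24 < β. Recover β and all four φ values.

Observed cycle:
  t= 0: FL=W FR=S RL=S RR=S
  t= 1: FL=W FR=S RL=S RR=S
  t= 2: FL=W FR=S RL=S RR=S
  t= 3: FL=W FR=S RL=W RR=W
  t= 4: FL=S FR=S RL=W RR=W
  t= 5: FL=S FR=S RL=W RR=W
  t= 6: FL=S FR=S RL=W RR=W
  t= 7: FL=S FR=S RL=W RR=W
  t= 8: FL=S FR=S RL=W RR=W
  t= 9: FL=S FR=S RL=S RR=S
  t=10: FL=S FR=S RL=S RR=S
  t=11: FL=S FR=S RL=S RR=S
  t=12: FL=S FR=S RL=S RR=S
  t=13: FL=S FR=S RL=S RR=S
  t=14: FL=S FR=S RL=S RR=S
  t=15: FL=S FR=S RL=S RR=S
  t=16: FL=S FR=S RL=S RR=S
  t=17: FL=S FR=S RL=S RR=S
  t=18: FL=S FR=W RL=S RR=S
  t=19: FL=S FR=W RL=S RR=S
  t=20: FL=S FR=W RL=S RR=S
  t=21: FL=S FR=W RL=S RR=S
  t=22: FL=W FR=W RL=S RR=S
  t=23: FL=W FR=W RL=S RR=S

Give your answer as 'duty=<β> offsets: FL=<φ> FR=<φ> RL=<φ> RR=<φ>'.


duty β = stance ticks per leg = 18
FL: stance ticks = 18; W→S at t=4 → φ=20
FR: stance ticks = 18; W→S at t=0 → φ=0
RL: stance ticks = 18; W→S at t=9 → φ=15
RR: stance ticks = 18; W→S at t=9 → φ=15

duty=18 offsets: FL=20 FR=0 RL=15 RR=15


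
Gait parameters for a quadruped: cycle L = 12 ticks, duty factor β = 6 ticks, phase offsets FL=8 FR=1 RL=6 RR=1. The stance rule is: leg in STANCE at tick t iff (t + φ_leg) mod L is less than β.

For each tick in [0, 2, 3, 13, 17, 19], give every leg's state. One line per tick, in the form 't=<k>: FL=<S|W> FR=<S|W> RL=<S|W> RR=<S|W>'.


t=0: phase=(8,1,6,1) vs β=6 → FL=W FR=S RL=W RR=S
t=2: phase=(10,3,8,3) vs β=6 → FL=W FR=S RL=W RR=S
t=3: phase=(11,4,9,4) vs β=6 → FL=W FR=S RL=W RR=S
t=13: phase=(9,2,7,2) vs β=6 → FL=W FR=S RL=W RR=S
t=17: phase=(1,6,11,6) vs β=6 → FL=S FR=W RL=W RR=W
t=19: phase=(3,8,1,8) vs β=6 → FL=S FR=W RL=S RR=W

t=0: FL=W FR=S RL=W RR=S
t=2: FL=W FR=S RL=W RR=S
t=3: FL=W FR=S RL=W RR=S
t=13: FL=W FR=S RL=W RR=S
t=17: FL=S FR=W RL=W RR=W
t=19: FL=S FR=W RL=S RR=W


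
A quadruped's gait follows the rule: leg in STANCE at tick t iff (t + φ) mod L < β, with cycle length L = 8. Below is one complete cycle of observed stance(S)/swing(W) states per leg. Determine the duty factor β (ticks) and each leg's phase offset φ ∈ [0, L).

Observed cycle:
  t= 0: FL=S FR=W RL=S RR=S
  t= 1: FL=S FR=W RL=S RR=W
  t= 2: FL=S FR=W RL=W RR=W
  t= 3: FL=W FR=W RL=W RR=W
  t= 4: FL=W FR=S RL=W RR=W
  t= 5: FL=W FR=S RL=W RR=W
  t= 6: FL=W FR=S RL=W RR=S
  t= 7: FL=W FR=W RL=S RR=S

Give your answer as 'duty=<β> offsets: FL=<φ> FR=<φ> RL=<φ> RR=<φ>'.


duty=3 offsets: FL=0 FR=4 RL=1 RR=2

duty β = stance ticks per leg = 3
FL: stance ticks = 3; W→S at t=0 → φ=0
FR: stance ticks = 3; W→S at t=4 → φ=4
RL: stance ticks = 3; W→S at t=7 → φ=1
RR: stance ticks = 3; W→S at t=6 → φ=2


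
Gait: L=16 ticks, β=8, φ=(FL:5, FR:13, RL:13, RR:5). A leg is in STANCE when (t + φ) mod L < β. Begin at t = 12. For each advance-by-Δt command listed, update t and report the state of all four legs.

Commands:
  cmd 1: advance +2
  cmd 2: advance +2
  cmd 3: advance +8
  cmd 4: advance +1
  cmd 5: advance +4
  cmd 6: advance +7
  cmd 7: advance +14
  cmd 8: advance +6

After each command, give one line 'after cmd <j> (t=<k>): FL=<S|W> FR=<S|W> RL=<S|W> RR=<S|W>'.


after cmd 1 (t=14): FL=S FR=W RL=W RR=S
after cmd 2 (t=16): FL=S FR=W RL=W RR=S
after cmd 3 (t=24): FL=W FR=S RL=S RR=W
after cmd 4 (t=25): FL=W FR=S RL=S RR=W
after cmd 5 (t=29): FL=S FR=W RL=W RR=S
after cmd 6 (t=36): FL=W FR=S RL=S RR=W
after cmd 7 (t=50): FL=S FR=W RL=W RR=S
after cmd 8 (t=56): FL=W FR=S RL=S RR=W

start t=12: FL=S FR=W RL=W RR=S
cmd 1: advance +2 → t=14, phase=(3,11,11,3) → FL=S FR=W RL=W RR=S
cmd 2: advance +2 → t=16, phase=(5,13,13,5) → FL=S FR=W RL=W RR=S
cmd 3: advance +8 → t=24, phase=(13,5,5,13) → FL=W FR=S RL=S RR=W
cmd 4: advance +1 → t=25, phase=(14,6,6,14) → FL=W FR=S RL=S RR=W
cmd 5: advance +4 → t=29, phase=(2,10,10,2) → FL=S FR=W RL=W RR=S
cmd 6: advance +7 → t=36, phase=(9,1,1,9) → FL=W FR=S RL=S RR=W
cmd 7: advance +14 → t=50, phase=(7,15,15,7) → FL=S FR=W RL=W RR=S
cmd 8: advance +6 → t=56, phase=(13,5,5,13) → FL=W FR=S RL=S RR=W


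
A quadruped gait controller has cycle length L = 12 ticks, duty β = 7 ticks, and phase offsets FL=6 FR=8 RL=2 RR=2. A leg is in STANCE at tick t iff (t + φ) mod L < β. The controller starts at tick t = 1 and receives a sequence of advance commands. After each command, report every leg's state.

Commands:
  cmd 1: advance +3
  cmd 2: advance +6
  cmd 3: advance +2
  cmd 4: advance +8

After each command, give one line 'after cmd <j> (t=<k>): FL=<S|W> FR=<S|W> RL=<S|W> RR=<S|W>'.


start t=1: FL=W FR=W RL=S RR=S
cmd 1: advance +3 → t=4, phase=(10,0,6,6) → FL=W FR=S RL=S RR=S
cmd 2: advance +6 → t=10, phase=(4,6,0,0) → FL=S FR=S RL=S RR=S
cmd 3: advance +2 → t=12, phase=(6,8,2,2) → FL=S FR=W RL=S RR=S
cmd 4: advance +8 → t=20, phase=(2,4,10,10) → FL=S FR=S RL=W RR=W

after cmd 1 (t=4): FL=W FR=S RL=S RR=S
after cmd 2 (t=10): FL=S FR=S RL=S RR=S
after cmd 3 (t=12): FL=S FR=W RL=S RR=S
after cmd 4 (t=20): FL=S FR=S RL=W RR=W


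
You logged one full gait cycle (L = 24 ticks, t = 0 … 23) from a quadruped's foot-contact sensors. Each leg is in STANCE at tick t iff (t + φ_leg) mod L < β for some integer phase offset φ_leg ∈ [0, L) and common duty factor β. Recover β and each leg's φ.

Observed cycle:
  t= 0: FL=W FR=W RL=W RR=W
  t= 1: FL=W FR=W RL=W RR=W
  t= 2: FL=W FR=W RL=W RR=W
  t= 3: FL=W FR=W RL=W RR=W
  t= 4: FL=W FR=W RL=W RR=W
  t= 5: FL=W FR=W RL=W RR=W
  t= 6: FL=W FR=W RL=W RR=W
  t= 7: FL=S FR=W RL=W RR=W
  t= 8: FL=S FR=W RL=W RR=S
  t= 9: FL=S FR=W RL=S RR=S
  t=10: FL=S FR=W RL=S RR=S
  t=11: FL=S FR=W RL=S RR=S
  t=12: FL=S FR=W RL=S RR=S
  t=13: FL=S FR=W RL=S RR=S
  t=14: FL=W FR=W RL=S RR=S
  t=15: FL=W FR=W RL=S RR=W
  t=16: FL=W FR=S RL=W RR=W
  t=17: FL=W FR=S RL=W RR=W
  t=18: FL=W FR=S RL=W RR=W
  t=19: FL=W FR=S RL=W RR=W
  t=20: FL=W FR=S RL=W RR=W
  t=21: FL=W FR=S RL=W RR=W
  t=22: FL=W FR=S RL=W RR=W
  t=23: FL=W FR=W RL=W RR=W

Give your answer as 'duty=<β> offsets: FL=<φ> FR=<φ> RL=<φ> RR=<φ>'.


duty β = stance ticks per leg = 7
FL: stance ticks = 7; W→S at t=7 → φ=17
FR: stance ticks = 7; W→S at t=16 → φ=8
RL: stance ticks = 7; W→S at t=9 → φ=15
RR: stance ticks = 7; W→S at t=8 → φ=16

duty=7 offsets: FL=17 FR=8 RL=15 RR=16


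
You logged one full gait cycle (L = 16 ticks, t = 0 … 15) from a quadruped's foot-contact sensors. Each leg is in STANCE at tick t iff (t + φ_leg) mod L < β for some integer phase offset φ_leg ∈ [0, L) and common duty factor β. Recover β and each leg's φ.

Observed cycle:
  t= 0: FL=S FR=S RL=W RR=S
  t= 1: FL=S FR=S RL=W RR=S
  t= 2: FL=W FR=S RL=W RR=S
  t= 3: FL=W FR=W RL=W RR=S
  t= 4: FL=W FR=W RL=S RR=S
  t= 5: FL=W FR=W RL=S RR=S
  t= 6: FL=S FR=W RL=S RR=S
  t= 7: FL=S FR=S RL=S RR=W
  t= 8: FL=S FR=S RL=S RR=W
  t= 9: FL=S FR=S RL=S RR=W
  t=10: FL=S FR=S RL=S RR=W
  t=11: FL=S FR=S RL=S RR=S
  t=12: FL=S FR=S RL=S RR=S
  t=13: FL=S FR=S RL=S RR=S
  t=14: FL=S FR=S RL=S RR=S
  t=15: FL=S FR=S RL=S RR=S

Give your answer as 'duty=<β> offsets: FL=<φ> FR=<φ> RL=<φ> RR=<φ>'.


duty=12 offsets: FL=10 FR=9 RL=12 RR=5

duty β = stance ticks per leg = 12
FL: stance ticks = 12; W→S at t=6 → φ=10
FR: stance ticks = 12; W→S at t=7 → φ=9
RL: stance ticks = 12; W→S at t=4 → φ=12
RR: stance ticks = 12; W→S at t=11 → φ=5
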